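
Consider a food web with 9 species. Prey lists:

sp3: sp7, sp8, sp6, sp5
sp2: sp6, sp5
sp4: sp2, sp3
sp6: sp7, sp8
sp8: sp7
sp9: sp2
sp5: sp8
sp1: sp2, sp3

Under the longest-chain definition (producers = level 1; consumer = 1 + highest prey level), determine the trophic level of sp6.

Trophic level 3

sp7 is a producer → level 1.
sp8 eats sp7 → level 2.
sp6 eats sp8 (level 2); other prey at levels: sp7 1 → level 3.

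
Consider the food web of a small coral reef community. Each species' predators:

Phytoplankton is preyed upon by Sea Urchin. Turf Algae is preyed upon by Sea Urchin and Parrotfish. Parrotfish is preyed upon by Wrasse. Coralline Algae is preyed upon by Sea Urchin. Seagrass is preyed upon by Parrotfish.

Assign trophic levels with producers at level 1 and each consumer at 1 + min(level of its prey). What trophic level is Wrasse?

Turf Algae is a producer → level 1.
Parrotfish eats Turf Algae → level 2.
Wrasse eats Parrotfish → level 3.
No prey of Wrasse is below level 2, so 3 is the minimum.

Trophic level 3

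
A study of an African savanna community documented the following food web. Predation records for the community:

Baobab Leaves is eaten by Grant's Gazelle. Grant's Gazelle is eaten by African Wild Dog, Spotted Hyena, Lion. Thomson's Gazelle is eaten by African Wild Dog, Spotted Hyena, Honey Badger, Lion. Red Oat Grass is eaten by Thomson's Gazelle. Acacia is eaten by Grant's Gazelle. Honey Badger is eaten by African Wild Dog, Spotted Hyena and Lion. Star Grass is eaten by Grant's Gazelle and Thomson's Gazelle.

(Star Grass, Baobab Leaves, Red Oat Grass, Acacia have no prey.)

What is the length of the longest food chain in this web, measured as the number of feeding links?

One longest chain: Star Grass → Thomson's Gazelle → Honey Badger → Lion.
It has 4 species and 3 links.

3 links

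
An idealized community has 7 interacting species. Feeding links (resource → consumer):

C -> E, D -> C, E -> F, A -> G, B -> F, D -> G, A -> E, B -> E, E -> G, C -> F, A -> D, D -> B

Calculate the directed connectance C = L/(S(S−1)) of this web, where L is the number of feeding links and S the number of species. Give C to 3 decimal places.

C = 0.286

The web has S = 7 species and L = 12 feeding links.
C = L / (S(S−1)) = 12 / 42 = 0.2857 ≈ 0.286.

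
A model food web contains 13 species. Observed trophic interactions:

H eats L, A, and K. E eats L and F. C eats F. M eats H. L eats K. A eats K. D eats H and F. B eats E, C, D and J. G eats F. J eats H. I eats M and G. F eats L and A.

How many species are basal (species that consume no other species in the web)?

Basal species (no prey listed): K.
Count: 1.

1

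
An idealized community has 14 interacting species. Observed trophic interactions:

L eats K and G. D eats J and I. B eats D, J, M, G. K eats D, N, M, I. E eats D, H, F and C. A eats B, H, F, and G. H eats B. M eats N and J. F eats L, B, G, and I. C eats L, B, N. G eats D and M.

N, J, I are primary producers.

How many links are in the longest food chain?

5 links

One longest chain: N → M → K → L → F → E.
It has 6 species and 5 links.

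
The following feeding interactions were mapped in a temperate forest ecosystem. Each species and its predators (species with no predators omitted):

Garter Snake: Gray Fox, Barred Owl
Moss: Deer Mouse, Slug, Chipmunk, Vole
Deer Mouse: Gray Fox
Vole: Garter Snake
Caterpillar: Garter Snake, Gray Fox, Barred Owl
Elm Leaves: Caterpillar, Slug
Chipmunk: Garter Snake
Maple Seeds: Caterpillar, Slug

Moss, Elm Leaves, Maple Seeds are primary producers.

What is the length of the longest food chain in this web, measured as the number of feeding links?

3 links

One longest chain: Elm Leaves → Caterpillar → Garter Snake → Gray Fox.
It has 4 species and 3 links.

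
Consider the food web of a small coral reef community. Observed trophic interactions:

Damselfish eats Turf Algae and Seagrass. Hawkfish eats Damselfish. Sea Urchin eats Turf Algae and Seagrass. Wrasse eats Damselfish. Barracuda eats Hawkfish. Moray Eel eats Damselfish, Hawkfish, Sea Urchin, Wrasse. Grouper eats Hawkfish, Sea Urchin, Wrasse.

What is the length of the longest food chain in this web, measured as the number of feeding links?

One longest chain: Turf Algae → Damselfish → Hawkfish → Barracuda.
It has 4 species and 3 links.

3 links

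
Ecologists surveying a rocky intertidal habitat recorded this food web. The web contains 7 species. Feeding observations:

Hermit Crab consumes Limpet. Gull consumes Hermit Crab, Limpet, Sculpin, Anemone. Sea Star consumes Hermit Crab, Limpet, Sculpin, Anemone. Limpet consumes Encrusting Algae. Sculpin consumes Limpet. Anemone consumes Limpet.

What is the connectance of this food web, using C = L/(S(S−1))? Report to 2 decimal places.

The web has S = 7 species and L = 12 feeding links.
C = L / (S(S−1)) = 12 / 42 = 0.2857 ≈ 0.29.

C = 0.29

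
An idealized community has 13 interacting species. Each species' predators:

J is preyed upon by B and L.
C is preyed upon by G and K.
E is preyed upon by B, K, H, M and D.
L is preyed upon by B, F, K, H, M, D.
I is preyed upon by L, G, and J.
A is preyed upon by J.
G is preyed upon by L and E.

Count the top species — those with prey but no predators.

Top species (has prey, but nothing eats it): K, D, H, B, F, M.
Count: 6.

6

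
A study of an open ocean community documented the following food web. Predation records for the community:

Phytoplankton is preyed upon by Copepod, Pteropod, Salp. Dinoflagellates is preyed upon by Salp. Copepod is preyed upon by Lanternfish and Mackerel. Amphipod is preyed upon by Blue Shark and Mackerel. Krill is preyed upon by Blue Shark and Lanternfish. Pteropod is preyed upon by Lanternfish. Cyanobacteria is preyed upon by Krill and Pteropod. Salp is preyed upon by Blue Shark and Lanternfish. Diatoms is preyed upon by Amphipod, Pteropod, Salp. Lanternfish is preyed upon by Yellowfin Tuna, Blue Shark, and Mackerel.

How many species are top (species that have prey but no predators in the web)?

3

Top species (has prey, but nothing eats it): Yellowfin Tuna, Mackerel, Blue Shark.
Count: 3.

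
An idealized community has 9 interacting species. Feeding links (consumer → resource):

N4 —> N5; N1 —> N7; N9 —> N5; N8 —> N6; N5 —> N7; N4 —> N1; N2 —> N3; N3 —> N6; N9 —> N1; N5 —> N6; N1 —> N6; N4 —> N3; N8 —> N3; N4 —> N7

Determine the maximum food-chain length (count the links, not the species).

One longest chain: N6 → N3 → N8.
It has 3 species and 2 links.

2 links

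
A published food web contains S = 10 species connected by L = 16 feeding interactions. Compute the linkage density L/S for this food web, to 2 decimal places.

There are L = 16 links among S = 10 species.
L/S = 16/10 = 1.6000 ≈ 1.60.

L/S = 1.60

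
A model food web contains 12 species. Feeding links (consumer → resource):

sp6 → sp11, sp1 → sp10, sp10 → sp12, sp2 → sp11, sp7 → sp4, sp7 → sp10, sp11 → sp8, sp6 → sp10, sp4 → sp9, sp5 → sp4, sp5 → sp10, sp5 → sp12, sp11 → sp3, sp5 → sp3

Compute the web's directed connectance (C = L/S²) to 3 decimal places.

The web has S = 12 species and L = 14 feeding links.
C = L / S² = 14 / 144 = 0.0972 ≈ 0.097.

C = 0.097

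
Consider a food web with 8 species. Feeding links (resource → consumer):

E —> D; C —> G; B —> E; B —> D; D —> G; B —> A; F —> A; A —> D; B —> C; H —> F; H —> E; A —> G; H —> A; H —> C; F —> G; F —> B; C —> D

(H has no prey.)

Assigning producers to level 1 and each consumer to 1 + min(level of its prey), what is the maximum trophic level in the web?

Producers (level 1): H.
Following each consumer down to its lowest-level prey: H → F → B (levels 1 through 3).
All prey of B (F 2) are at level 2 or above, so B is at level 1 + 2 = 3.
Every consumer has at least one prey at level 2 or below, so none exceeds level 3.

3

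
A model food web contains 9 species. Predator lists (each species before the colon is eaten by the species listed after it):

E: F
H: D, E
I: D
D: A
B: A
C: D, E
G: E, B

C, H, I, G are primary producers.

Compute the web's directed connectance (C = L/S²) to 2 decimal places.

The web has S = 9 species and L = 10 feeding links.
C = L / S² = 10 / 81 = 0.1235 ≈ 0.12.

C = 0.12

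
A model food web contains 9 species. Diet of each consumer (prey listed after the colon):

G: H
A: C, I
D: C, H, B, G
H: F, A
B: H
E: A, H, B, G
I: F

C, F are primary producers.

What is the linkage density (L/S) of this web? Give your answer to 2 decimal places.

There are L = 15 links among S = 9 species.
L/S = 15/9 = 1.6667 ≈ 1.67.

L/S = 1.67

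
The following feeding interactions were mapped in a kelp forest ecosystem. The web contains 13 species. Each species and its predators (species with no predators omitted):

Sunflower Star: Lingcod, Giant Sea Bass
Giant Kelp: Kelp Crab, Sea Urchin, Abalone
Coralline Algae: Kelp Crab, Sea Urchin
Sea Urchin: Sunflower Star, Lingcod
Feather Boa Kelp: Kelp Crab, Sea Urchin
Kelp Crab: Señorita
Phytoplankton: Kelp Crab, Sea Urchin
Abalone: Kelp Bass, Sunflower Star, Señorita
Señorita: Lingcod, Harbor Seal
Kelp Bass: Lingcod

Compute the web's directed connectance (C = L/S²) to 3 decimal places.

C = 0.118

The web has S = 13 species and L = 20 feeding links.
C = L / S² = 20 / 169 = 0.1183 ≈ 0.118.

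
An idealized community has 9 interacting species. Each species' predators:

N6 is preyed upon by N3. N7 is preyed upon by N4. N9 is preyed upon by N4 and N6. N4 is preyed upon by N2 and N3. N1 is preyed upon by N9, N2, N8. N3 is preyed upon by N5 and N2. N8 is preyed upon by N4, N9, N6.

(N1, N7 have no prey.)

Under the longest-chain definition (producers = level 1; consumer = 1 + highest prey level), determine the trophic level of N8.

N1 is a producer → level 1.
N8 eats N1 → level 2.

Trophic level 2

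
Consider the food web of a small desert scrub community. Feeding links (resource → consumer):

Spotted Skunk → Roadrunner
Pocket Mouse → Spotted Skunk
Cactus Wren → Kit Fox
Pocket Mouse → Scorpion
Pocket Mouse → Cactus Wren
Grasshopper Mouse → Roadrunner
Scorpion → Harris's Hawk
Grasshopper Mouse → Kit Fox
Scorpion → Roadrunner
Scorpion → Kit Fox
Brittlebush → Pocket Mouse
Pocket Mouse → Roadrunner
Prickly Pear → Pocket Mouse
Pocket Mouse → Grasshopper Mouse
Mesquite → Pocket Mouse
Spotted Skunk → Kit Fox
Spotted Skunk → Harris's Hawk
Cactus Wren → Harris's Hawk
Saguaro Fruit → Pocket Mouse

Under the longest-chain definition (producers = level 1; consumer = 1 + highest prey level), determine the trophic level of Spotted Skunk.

Mesquite is a producer → level 1.
Pocket Mouse eats Mesquite (level 1); other prey at levels: Saguaro Fruit 1, Brittlebush 1, Prickly Pear 1 → level 2.
Spotted Skunk eats Pocket Mouse → level 3.

Trophic level 3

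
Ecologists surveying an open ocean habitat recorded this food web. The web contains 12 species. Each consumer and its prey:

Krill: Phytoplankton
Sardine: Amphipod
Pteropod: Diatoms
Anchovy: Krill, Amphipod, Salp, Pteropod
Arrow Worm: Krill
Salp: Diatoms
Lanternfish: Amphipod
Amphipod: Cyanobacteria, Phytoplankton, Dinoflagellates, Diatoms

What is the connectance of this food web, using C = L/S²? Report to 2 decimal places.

The web has S = 12 species and L = 14 feeding links.
C = L / S² = 14 / 144 = 0.0972 ≈ 0.10.

C = 0.10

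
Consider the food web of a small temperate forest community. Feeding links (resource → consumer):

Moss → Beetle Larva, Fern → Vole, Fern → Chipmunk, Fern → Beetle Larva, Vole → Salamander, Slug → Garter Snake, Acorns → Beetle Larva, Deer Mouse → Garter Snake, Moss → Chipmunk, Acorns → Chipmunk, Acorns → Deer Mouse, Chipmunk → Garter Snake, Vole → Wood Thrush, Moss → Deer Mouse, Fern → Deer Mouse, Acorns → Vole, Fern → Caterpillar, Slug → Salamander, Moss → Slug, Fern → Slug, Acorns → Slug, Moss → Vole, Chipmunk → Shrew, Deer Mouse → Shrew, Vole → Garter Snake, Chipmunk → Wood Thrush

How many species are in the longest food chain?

One longest chain: Acorns → Chipmunk → Shrew.
It has 3 species and 2 links.

3 species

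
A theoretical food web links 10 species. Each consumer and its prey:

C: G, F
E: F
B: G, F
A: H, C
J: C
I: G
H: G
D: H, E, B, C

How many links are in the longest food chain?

One longest chain: G → C → J.
It has 3 species and 2 links.

2 links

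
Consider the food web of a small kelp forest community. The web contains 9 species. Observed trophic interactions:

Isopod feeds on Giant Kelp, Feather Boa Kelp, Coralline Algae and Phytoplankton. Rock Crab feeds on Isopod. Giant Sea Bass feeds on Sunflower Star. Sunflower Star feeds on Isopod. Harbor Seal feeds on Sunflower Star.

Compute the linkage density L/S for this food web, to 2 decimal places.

L/S = 0.89

There are L = 8 links among S = 9 species.
L/S = 8/9 = 0.8889 ≈ 0.89.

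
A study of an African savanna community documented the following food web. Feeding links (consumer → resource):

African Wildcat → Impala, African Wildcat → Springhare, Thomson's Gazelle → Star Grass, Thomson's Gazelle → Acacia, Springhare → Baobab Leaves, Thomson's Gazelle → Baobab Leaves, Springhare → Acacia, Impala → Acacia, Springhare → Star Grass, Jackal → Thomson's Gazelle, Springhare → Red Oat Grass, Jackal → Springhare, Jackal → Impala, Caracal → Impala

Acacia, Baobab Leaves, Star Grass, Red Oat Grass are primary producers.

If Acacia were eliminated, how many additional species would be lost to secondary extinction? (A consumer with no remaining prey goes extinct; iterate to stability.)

2

Remove Acacia.
Round 1: Impala (all prey gone) → extinct.
Round 2: Caracal (all prey gone) → extinct.
No further losses. Total secondary extinctions: 2.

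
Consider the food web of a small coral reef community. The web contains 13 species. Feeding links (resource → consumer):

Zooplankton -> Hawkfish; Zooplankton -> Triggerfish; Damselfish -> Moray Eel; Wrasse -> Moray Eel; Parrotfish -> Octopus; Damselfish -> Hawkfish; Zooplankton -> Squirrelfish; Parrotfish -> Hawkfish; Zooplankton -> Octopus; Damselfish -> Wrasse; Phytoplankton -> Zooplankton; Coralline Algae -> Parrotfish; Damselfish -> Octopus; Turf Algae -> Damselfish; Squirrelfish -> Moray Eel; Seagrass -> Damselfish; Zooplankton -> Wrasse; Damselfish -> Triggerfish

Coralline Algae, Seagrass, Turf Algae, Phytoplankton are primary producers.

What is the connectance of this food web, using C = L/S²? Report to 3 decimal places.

C = 0.107

The web has S = 13 species and L = 18 feeding links.
C = L / S² = 18 / 169 = 0.1065 ≈ 0.107.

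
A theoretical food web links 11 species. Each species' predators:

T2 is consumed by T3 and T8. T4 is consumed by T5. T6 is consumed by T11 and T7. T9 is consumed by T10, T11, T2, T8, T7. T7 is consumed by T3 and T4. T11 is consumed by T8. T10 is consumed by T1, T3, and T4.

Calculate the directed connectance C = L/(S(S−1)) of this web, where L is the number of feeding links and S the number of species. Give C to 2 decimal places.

The web has S = 11 species and L = 16 feeding links.
C = L / (S(S−1)) = 16 / 110 = 0.1455 ≈ 0.15.

C = 0.15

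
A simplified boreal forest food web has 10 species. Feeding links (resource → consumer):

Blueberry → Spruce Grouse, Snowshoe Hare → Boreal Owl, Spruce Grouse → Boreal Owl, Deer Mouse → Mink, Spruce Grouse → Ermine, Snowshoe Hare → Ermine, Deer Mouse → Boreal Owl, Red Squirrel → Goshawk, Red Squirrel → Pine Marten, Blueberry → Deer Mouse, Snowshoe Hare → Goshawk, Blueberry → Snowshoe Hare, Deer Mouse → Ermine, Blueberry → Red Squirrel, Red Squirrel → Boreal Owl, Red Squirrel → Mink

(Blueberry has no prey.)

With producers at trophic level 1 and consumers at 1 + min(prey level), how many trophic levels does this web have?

Producers (level 1): Blueberry.
Following each consumer down to its lowest-level prey: Blueberry → Red Squirrel → Boreal Owl (levels 1 through 3).
All prey of Boreal Owl (Red Squirrel 2, Snowshoe Hare 2, Deer Mouse 2, Spruce Grouse 2) are at level 2 or above, so Boreal Owl is at level 1 + 2 = 3.
Every consumer has at least one prey at level 2 or below, so none exceeds level 3.

3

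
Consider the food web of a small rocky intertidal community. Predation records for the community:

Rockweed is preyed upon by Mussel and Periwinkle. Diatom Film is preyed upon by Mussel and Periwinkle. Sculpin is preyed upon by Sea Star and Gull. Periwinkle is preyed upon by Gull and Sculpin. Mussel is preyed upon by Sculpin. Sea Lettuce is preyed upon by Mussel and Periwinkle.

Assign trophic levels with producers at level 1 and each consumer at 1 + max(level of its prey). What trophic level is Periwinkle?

Trophic level 2

Rockweed is a producer → level 1.
Periwinkle eats Rockweed (level 1); other prey at levels: Sea Lettuce 1, Diatom Film 1 → level 2.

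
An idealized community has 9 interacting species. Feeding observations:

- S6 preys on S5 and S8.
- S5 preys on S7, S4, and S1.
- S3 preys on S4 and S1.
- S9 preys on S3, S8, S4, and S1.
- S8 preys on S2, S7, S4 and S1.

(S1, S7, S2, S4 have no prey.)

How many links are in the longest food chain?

One longest chain: S1 → S8 → S6.
It has 3 species and 2 links.

2 links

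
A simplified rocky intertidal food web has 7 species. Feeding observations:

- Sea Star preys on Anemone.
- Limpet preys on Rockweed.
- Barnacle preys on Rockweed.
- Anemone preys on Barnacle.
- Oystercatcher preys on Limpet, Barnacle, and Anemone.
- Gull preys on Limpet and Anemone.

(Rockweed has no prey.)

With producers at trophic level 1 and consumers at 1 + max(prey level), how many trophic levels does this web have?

4

Producers (level 1): Rockweed.
Rockweed → Barnacle → Anemone → Sea Star gives Sea Star level 4.
No species has a prey at level 4, so no species reaches level 5.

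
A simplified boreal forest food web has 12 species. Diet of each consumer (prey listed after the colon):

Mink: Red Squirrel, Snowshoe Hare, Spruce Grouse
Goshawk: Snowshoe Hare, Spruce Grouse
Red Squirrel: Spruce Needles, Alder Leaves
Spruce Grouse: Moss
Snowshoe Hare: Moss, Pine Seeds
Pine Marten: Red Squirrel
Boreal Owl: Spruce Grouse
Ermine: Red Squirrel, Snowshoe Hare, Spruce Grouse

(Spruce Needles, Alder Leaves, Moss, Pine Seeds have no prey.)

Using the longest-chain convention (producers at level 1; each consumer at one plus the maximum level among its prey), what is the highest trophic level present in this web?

3

Producers (level 1): Spruce Needles, Alder Leaves, Moss, Pine Seeds.
Moss → Spruce Grouse → Boreal Owl gives Boreal Owl level 3.
No species has a prey at level 3, so no species reaches level 4.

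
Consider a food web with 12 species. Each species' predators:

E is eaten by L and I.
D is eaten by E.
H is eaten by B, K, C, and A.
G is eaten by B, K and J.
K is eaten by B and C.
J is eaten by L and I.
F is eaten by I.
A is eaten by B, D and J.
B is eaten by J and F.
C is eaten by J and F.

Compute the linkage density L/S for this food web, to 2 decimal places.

L/S = 1.83

There are L = 22 links among S = 12 species.
L/S = 22/12 = 1.8333 ≈ 1.83.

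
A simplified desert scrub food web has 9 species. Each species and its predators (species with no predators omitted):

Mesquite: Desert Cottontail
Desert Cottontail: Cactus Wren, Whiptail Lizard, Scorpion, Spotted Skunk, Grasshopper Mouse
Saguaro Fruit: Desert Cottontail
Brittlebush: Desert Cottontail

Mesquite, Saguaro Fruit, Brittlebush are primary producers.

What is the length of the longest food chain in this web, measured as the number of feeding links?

One longest chain: Mesquite → Desert Cottontail → Cactus Wren.
It has 3 species and 2 links.

2 links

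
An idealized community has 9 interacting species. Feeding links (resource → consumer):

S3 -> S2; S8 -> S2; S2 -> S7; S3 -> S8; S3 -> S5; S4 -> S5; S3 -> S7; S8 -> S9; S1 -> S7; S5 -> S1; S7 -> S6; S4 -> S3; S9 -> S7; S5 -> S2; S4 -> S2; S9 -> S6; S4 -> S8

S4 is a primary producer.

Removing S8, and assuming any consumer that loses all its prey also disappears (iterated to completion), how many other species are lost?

Remove S8.
Round 1: S9 (all prey gone) → extinct.
No further losses. Total secondary extinctions: 1.

1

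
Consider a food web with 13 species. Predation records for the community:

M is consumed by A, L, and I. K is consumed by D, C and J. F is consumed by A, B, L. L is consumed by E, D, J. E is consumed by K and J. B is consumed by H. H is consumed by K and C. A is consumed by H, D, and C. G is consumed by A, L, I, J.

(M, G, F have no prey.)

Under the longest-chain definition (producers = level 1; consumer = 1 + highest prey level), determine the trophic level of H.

M is a producer → level 1.
A eats M (level 1); other prey at levels: G 1, F 1 → level 2.
H eats A (level 2); other prey at levels: B 2 → level 3.

Trophic level 3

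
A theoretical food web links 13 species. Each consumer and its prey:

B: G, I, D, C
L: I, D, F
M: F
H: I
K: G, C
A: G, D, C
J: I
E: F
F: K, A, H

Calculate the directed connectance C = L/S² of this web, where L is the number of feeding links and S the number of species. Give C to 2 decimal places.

The web has S = 13 species and L = 19 feeding links.
C = L / S² = 19 / 169 = 0.1124 ≈ 0.11.

C = 0.11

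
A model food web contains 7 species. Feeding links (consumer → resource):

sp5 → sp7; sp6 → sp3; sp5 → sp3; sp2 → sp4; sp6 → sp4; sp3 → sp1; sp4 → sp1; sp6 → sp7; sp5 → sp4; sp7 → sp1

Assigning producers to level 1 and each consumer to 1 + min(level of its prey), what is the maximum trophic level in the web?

Producers (level 1): sp1.
Following each consumer down to its lowest-level prey: sp1 → sp4 → sp6 (levels 1 through 3).
All prey of sp6 (sp4 2, sp3 2, sp7 2) are at level 2 or above, so sp6 is at level 1 + 2 = 3.
Every consumer has at least one prey at level 2 or below, so none exceeds level 3.

3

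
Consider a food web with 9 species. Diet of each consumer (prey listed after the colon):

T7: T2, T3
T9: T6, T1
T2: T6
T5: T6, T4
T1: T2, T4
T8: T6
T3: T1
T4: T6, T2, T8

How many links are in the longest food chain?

5 links

One longest chain: T6 → T2 → T4 → T1 → T3 → T7.
It has 6 species and 5 links.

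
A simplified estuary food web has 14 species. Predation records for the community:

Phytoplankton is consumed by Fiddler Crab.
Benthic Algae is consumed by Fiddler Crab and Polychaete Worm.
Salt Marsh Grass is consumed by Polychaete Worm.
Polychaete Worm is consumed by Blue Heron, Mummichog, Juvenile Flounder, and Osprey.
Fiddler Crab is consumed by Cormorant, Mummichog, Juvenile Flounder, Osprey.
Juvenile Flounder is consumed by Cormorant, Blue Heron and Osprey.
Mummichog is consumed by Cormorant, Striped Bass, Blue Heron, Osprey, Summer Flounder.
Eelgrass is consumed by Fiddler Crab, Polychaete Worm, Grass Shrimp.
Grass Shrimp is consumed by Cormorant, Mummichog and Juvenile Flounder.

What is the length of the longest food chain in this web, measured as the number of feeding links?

One longest chain: Eelgrass → Fiddler Crab → Juvenile Flounder → Osprey.
It has 4 species and 3 links.

3 links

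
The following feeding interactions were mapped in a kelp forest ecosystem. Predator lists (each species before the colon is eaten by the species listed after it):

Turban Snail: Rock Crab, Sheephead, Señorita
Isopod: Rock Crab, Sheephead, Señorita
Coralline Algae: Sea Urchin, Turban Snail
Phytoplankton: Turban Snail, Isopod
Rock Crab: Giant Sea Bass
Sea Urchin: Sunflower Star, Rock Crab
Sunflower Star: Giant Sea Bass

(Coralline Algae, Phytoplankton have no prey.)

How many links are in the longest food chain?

One longest chain: Coralline Algae → Sea Urchin → Sunflower Star → Giant Sea Bass.
It has 4 species and 3 links.

3 links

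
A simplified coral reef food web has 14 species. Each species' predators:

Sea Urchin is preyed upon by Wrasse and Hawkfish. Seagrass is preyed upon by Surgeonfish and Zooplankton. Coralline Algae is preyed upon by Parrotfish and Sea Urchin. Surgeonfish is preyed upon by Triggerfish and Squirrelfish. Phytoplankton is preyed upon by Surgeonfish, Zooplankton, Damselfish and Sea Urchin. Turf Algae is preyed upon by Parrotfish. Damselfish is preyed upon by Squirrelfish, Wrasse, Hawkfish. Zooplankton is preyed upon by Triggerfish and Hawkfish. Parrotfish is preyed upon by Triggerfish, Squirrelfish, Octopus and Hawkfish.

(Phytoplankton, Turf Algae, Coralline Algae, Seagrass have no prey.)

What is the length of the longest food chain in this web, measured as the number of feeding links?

One longest chain: Turf Algae → Parrotfish → Triggerfish.
It has 3 species and 2 links.

2 links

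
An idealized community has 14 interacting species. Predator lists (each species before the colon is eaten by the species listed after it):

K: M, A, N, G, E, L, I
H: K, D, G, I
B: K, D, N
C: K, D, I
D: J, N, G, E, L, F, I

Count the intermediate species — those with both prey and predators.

2

Intermediate species (has both prey and predators): K, D.
Count: 2.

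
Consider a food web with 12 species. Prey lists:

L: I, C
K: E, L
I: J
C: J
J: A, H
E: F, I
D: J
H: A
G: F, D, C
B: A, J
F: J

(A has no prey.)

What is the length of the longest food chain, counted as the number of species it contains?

One longest chain: A → H → J → F → E → K.
It has 6 species and 5 links.

6 species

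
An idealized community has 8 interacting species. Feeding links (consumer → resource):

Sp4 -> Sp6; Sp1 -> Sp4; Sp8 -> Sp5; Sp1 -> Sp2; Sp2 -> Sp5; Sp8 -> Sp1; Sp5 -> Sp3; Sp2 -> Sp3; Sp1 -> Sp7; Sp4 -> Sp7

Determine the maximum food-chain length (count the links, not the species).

One longest chain: Sp3 → Sp5 → Sp2 → Sp1 → Sp8.
It has 5 species and 4 links.

4 links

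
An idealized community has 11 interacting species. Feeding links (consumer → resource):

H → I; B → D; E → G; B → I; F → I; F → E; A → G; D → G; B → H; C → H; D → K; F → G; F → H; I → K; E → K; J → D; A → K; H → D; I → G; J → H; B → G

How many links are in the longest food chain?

One longest chain: K → I → H → C.
It has 4 species and 3 links.

3 links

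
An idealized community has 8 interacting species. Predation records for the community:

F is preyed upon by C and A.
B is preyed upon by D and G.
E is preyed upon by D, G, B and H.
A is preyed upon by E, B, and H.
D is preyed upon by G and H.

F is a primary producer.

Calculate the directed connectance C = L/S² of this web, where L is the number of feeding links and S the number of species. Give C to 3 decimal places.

The web has S = 8 species and L = 13 feeding links.
C = L / S² = 13 / 64 = 0.2031 ≈ 0.203.

C = 0.203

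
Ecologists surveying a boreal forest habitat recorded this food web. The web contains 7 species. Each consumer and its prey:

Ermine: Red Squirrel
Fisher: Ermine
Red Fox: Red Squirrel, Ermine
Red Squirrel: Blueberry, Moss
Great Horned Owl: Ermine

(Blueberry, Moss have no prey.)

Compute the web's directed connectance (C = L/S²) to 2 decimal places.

C = 0.14

The web has S = 7 species and L = 7 feeding links.
C = L / S² = 7 / 49 = 0.1429 ≈ 0.14.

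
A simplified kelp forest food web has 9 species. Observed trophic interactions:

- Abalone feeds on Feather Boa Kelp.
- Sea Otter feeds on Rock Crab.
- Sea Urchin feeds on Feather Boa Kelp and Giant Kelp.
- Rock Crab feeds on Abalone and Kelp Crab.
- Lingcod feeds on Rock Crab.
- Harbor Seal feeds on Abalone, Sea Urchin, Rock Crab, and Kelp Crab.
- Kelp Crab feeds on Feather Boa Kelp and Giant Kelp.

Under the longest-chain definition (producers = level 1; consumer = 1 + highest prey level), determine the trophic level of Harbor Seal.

Trophic level 4

Feather Boa Kelp is a producer → level 1.
Kelp Crab eats Feather Boa Kelp (level 1); other prey at levels: Giant Kelp 1 → level 2.
Rock Crab eats Kelp Crab (level 2); other prey at levels: Abalone 2 → level 3.
Harbor Seal eats Rock Crab (level 3); other prey at levels: Kelp Crab 2, Abalone 2, Sea Urchin 2 → level 4.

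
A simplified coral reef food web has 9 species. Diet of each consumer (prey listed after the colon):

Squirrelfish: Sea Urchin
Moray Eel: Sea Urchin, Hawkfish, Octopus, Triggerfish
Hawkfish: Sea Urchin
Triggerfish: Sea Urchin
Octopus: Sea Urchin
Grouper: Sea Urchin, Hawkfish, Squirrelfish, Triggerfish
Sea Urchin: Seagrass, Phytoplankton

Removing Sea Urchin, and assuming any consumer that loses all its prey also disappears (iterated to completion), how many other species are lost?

Remove Sea Urchin.
Round 1: Hawkfish (all prey gone), Squirrelfish (all prey gone), Octopus (all prey gone), Triggerfish (all prey gone) → extinct.
Round 2: Moray Eel (all prey gone), Grouper (all prey gone) → extinct.
No further losses. Total secondary extinctions: 6.

6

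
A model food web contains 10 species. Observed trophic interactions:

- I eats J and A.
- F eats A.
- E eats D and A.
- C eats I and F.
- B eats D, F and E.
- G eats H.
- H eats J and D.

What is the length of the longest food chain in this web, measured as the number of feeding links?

One longest chain: A → F → B.
It has 3 species and 2 links.

2 links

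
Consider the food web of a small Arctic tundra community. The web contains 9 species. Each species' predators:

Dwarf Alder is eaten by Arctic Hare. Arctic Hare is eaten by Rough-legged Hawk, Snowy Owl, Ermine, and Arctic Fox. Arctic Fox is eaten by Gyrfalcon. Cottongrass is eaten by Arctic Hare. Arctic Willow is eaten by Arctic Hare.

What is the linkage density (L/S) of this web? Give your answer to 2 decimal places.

There are L = 8 links among S = 9 species.
L/S = 8/9 = 0.8889 ≈ 0.89.

L/S = 0.89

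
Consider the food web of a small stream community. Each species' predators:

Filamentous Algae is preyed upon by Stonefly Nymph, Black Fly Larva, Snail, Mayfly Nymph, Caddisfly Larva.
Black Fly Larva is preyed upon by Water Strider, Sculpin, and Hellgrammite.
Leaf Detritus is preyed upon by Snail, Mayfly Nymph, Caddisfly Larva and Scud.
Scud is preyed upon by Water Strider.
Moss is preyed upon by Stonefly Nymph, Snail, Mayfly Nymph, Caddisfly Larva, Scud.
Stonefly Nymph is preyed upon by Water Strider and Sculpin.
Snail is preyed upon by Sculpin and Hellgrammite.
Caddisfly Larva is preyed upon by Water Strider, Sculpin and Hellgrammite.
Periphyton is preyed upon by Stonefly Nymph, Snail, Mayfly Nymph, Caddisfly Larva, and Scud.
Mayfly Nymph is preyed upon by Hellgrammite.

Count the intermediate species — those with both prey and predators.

Intermediate species (has both prey and predators): Black Fly Larva, Mayfly Nymph, Caddisfly Larva, Stonefly Nymph, Scud, Snail.
Count: 6.

6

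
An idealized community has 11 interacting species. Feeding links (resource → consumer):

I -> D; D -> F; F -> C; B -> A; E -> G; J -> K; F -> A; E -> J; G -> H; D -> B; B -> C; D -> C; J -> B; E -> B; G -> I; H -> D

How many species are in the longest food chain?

6 species

One longest chain: E → G → I → D → F → C.
It has 6 species and 5 links.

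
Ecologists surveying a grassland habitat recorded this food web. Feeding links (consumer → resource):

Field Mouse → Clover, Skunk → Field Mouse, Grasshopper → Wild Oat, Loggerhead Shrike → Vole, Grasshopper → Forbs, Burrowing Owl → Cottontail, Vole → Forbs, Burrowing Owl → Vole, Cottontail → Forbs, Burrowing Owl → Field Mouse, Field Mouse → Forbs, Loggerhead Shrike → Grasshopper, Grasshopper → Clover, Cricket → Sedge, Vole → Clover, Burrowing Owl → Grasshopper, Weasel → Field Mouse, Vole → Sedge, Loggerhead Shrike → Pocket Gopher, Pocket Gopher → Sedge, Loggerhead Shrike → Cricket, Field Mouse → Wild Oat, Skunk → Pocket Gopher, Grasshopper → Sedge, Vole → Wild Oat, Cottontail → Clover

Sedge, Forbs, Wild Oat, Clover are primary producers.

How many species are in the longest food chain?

One longest chain: Forbs → Field Mouse → Weasel.
It has 3 species and 2 links.

3 species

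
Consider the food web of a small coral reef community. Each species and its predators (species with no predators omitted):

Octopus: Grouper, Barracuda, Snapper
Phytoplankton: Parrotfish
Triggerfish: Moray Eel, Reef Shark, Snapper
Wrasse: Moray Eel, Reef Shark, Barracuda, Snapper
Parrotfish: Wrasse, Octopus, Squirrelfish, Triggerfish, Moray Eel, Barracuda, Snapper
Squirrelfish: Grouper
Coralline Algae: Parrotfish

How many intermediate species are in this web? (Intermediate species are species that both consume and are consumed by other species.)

Intermediate species (has both prey and predators): Parrotfish, Wrasse, Octopus, Squirrelfish, Triggerfish.
Count: 5.

5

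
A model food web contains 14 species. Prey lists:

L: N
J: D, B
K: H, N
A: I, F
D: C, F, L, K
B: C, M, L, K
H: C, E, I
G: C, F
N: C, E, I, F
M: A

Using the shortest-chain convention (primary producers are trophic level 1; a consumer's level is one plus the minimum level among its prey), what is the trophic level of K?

C is a producer → level 1.
H eats C → level 2.
K eats H → level 3.
No prey of K is below level 2, so 3 is the minimum.

Trophic level 3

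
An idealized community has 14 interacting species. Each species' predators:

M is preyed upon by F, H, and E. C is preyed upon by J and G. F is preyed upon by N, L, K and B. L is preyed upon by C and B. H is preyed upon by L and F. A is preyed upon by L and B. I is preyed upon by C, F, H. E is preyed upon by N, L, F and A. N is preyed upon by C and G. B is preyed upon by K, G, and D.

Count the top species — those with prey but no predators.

Top species (has prey, but nothing eats it): D, G, K, J.
Count: 4.

4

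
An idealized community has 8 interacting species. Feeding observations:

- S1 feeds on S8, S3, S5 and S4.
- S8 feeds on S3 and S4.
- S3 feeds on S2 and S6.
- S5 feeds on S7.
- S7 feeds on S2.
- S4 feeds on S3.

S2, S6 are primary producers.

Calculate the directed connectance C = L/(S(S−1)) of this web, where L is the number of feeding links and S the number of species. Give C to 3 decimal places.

C = 0.196

The web has S = 8 species and L = 11 feeding links.
C = L / (S(S−1)) = 11 / 56 = 0.1964 ≈ 0.196.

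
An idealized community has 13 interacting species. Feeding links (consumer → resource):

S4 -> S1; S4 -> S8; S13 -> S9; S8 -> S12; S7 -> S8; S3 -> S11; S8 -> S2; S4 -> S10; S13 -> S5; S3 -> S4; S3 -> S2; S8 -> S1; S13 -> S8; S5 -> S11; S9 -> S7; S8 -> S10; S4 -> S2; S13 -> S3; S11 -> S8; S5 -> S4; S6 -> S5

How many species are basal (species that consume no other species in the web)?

4

Basal species (no prey listed): S10, S2, S1, S12.
Count: 4.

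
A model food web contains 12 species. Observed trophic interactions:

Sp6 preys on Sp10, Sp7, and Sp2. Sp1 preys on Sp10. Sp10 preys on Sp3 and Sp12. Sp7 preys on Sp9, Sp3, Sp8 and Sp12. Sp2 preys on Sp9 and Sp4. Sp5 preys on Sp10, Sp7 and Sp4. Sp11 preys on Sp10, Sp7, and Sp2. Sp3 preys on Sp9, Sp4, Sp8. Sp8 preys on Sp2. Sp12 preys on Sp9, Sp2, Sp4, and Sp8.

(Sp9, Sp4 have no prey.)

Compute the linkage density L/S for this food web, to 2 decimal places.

There are L = 26 links among S = 12 species.
L/S = 26/12 = 2.1667 ≈ 2.17.

L/S = 2.17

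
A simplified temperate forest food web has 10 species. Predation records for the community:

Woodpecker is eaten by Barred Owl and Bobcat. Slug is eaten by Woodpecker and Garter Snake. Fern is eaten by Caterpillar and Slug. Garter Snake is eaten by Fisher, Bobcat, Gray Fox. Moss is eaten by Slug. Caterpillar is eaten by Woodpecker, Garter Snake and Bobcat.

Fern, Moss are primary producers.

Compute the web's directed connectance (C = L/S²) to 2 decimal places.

The web has S = 10 species and L = 13 feeding links.
C = L / S² = 13 / 100 = 0.1300 ≈ 0.13.

C = 0.13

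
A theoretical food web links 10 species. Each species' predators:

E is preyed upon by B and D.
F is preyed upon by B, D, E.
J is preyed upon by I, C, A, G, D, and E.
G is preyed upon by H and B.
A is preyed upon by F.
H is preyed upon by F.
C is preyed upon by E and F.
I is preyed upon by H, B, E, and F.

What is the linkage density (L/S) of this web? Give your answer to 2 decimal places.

There are L = 21 links among S = 10 species.
L/S = 21/10 = 2.1000 ≈ 2.10.

L/S = 2.10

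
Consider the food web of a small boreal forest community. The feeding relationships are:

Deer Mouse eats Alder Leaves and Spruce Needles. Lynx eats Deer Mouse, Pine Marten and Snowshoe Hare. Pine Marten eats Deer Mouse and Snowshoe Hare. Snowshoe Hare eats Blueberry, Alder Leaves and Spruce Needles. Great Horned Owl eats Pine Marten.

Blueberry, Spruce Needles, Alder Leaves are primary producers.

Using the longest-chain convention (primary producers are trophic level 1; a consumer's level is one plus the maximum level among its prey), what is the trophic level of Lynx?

Spruce Needles is a producer → level 1.
Deer Mouse eats Spruce Needles (level 1); other prey at levels: Alder Leaves 1 → level 2.
Pine Marten eats Deer Mouse (level 2); other prey at levels: Snowshoe Hare 2 → level 3.
Lynx eats Pine Marten (level 3); other prey at levels: Deer Mouse 2, Snowshoe Hare 2 → level 4.

Trophic level 4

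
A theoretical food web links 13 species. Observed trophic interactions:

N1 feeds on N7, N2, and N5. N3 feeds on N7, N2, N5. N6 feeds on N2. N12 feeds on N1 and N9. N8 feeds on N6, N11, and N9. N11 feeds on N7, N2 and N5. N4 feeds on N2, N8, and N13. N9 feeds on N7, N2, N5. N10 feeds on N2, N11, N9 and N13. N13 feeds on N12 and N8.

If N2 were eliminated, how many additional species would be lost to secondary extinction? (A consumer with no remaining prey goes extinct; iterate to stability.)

Remove N2.
Round 1: N6 (all prey gone) → extinct.
No further losses. Total secondary extinctions: 1.

1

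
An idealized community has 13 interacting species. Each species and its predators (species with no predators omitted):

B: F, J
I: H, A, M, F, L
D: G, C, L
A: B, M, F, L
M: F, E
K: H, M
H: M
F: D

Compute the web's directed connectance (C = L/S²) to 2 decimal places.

The web has S = 13 species and L = 20 feeding links.
C = L / S² = 20 / 169 = 0.1183 ≈ 0.12.

C = 0.12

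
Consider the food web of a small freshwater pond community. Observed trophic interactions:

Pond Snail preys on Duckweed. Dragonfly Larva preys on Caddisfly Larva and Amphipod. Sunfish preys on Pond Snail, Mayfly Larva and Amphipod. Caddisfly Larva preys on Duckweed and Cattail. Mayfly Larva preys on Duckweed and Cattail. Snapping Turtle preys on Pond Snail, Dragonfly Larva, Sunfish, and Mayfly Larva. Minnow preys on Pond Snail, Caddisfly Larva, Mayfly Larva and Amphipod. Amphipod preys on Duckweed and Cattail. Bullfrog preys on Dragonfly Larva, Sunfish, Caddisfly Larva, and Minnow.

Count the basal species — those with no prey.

Basal species (no prey listed): Duckweed, Cattail.
Count: 2.

2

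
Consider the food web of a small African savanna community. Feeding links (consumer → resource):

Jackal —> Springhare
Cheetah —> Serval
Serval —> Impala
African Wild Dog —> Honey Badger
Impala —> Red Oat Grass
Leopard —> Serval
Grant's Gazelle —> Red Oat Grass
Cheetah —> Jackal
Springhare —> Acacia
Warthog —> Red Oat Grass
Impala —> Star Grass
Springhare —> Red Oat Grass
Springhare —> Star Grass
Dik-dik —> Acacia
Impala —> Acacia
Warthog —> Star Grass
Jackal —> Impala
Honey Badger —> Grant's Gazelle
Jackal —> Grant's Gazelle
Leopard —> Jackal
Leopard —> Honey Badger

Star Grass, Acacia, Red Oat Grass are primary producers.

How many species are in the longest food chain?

One longest chain: Star Grass → Impala → Jackal → Cheetah.
It has 4 species and 3 links.

4 species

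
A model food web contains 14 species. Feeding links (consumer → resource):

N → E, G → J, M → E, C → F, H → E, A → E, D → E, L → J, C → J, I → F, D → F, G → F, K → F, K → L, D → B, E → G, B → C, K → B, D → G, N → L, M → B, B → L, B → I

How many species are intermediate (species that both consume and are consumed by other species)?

6

Intermediate species (has both prey and predators): I, G, L, C, B, E.
Count: 6.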